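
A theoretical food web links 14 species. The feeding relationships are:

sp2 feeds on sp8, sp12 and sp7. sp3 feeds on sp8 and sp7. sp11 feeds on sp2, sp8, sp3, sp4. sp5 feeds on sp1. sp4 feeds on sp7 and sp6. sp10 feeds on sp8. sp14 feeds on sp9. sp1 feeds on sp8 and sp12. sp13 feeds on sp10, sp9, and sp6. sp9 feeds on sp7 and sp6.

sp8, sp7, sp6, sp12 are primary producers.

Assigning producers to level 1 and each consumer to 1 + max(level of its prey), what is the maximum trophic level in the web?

3

Producers (level 1): sp8, sp7, sp6, sp12.
sp8 → sp10 → sp13 gives sp13 level 3.
No species has a prey at level 3, so no species reaches level 4.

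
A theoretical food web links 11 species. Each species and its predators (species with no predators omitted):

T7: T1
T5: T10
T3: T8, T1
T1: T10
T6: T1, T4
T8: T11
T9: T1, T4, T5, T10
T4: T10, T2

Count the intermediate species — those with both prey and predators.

Intermediate species (has both prey and predators): T8, T1, T4, T5.
Count: 4.

4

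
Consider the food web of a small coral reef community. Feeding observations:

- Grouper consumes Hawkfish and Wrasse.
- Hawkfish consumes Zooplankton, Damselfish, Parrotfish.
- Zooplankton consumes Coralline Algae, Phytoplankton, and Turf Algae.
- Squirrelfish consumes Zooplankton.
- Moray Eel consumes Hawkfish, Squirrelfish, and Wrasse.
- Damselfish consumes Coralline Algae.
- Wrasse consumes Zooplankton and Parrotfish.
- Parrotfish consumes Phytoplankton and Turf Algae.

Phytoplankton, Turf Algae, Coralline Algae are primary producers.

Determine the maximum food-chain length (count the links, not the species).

3 links

One longest chain: Phytoplankton → Parrotfish → Hawkfish → Grouper.
It has 4 species and 3 links.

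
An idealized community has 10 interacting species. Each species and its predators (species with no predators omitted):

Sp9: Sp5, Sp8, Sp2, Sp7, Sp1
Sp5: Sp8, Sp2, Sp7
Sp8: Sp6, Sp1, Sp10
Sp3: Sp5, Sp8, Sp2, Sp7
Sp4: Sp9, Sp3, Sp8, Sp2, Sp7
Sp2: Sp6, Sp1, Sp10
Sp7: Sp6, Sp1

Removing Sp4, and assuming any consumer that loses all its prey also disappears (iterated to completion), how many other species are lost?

9

Remove Sp4.
Round 1: Sp9 (all prey gone), Sp3 (all prey gone) → extinct.
Round 2: Sp5 (all prey gone) → extinct.
Round 3: Sp8 (all prey gone), Sp2 (all prey gone), Sp7 (all prey gone) → extinct.
Round 4: Sp6 (all prey gone), Sp1 (all prey gone), Sp10 (all prey gone) → extinct.
No further losses. Total secondary extinctions: 9.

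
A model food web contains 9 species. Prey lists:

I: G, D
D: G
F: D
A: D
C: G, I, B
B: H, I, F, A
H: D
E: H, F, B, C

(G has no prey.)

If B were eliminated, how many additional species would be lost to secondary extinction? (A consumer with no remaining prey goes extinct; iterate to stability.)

0

Remove B.
Every predator of it retains at least one other prey: C still has G, I; E still has H, F, C.
No consumer loses all prey, so no secondary extinctions occur.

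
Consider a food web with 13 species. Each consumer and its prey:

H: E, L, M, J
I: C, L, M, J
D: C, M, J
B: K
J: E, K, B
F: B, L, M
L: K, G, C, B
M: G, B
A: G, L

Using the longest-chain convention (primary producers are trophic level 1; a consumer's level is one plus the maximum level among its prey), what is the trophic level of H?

K is a producer → level 1.
B eats K → level 2.
L eats B (level 2); other prey at levels: K 1, G 1, C 1 → level 3.
H eats L (level 3); other prey at levels: E 1, M 3, J 3 → level 4.

Trophic level 4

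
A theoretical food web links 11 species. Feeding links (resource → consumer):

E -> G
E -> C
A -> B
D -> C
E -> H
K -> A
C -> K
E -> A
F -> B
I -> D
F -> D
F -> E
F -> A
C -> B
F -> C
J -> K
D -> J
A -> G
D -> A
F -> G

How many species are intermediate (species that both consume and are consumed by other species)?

Intermediate species (has both prey and predators): E, D, J, C, K, A.
Count: 6.

6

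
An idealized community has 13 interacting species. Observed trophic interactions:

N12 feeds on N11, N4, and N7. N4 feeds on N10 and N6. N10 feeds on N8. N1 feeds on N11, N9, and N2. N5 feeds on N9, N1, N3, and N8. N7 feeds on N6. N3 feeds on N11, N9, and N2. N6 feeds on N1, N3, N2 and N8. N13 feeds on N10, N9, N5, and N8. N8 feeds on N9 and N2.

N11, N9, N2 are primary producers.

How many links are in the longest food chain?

One longest chain: N9 → N8 → N6 → N4 → N12.
It has 5 species and 4 links.

4 links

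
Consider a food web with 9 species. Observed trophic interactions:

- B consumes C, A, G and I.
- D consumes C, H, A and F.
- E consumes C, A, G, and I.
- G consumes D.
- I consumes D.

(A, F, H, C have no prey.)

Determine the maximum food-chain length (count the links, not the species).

One longest chain: A → D → G → E.
It has 4 species and 3 links.

3 links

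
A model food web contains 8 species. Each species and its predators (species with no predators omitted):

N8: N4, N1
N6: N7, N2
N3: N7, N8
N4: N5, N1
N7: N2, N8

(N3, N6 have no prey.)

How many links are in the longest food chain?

One longest chain: N3 → N7 → N8 → N4 → N5.
It has 5 species and 4 links.

4 links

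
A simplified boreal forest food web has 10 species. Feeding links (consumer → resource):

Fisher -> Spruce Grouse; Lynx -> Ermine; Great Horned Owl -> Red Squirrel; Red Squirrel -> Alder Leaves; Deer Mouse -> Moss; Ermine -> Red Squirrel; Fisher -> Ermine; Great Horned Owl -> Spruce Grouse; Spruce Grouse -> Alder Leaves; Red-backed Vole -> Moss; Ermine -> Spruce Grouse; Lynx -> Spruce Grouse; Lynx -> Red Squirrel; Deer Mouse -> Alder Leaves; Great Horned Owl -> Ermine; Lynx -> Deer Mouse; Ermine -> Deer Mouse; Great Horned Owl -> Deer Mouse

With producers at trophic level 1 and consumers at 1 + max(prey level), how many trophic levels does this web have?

4

Producers (level 1): Alder Leaves, Moss.
Alder Leaves → Spruce Grouse → Ermine → Lynx gives Lynx level 4.
No species has a prey at level 4, so no species reaches level 5.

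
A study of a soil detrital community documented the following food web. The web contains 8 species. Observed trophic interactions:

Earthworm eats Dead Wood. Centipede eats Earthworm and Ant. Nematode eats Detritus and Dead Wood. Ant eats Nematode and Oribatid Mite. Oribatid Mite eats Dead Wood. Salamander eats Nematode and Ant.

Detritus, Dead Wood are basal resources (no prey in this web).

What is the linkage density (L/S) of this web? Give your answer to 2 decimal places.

There are L = 10 links among S = 8 species.
L/S = 10/8 = 1.2500 ≈ 1.25.

L/S = 1.25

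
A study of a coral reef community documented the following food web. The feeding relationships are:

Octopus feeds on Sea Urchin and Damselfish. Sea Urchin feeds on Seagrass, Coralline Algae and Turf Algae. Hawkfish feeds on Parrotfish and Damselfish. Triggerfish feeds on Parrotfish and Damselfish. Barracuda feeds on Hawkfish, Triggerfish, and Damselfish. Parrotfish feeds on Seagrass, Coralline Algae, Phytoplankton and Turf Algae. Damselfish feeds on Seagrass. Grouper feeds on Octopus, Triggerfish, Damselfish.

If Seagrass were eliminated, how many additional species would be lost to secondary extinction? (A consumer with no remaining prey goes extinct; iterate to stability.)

1

Remove Seagrass.
Round 1: Damselfish (all prey gone) → extinct.
No further losses. Total secondary extinctions: 1.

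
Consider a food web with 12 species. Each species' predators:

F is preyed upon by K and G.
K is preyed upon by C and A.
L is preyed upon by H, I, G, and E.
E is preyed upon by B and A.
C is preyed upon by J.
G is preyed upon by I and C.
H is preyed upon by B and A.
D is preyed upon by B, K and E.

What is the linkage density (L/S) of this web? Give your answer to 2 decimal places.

L/S = 1.50

There are L = 18 links among S = 12 species.
L/S = 18/12 = 1.5000 ≈ 1.50.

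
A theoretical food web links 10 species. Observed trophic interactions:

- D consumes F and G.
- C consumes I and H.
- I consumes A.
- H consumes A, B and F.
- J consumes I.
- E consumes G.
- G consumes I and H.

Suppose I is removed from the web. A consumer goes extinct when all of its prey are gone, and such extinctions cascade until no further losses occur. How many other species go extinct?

1

Remove I.
Round 1: J (all prey gone) → extinct.
No further losses. Total secondary extinctions: 1.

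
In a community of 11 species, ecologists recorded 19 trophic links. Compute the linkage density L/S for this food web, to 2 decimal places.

There are L = 19 links among S = 11 species.
L/S = 19/11 = 1.7273 ≈ 1.73.

L/S = 1.73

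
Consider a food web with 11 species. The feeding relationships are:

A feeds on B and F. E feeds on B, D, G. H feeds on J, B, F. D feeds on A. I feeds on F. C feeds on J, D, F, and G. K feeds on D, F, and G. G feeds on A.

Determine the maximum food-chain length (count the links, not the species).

3 links

One longest chain: B → A → D → C.
It has 4 species and 3 links.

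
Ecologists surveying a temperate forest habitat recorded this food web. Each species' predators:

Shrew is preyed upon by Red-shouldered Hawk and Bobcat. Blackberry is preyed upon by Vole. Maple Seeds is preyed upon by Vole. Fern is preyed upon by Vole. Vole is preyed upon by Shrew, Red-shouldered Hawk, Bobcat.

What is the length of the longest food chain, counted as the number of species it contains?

4 species

One longest chain: Maple Seeds → Vole → Shrew → Red-shouldered Hawk.
It has 4 species and 3 links.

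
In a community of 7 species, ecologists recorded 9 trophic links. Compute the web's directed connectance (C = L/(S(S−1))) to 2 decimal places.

The web has S = 7 species and L = 9 feeding links.
C = L / (S(S−1)) = 9 / 42 = 0.2143 ≈ 0.21.

C = 0.21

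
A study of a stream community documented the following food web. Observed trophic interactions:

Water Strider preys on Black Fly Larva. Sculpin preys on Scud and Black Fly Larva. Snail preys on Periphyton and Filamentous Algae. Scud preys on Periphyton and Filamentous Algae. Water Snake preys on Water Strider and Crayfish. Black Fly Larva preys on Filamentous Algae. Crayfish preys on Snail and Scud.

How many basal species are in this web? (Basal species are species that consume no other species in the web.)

Basal species (no prey listed): Periphyton, Filamentous Algae.
Count: 2.

2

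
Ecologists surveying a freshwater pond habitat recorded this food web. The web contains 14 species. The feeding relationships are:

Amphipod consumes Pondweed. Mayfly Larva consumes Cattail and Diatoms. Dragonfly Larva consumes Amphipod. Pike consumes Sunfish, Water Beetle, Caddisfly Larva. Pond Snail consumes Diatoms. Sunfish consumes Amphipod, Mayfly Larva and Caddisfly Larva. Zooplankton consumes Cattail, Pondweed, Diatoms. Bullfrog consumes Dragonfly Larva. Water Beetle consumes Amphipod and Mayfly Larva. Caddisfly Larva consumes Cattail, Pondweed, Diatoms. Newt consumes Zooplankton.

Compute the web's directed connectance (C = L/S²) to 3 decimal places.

The web has S = 14 species and L = 21 feeding links.
C = L / S² = 21 / 196 = 0.1071 ≈ 0.107.

C = 0.107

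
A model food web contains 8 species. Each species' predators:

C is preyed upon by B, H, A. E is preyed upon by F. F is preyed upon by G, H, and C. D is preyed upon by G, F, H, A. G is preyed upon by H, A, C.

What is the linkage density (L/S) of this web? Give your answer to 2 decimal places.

L/S = 1.75

There are L = 14 links among S = 8 species.
L/S = 14/8 = 1.7500 ≈ 1.75.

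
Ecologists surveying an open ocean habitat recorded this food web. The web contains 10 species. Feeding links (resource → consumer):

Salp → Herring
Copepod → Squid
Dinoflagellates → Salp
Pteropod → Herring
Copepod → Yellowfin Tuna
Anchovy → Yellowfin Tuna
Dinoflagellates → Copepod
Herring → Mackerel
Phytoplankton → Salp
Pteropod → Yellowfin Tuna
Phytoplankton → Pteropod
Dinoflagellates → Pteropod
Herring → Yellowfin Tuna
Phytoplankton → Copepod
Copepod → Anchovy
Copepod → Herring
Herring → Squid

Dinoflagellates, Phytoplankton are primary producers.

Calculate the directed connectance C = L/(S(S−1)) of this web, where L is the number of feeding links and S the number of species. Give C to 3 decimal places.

The web has S = 10 species and L = 17 feeding links.
C = L / (S(S−1)) = 17 / 90 = 0.1889 ≈ 0.189.

C = 0.189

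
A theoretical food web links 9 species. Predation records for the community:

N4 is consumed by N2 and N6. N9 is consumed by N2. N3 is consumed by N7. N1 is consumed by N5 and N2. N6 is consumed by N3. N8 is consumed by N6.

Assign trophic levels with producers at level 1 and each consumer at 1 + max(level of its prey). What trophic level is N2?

Trophic level 2

N1 is a producer → level 1.
N2 eats N1 (level 1); other prey at levels: N9 1, N4 1 → level 2.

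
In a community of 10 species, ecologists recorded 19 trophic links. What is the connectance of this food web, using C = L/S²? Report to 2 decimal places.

C = 0.19

The web has S = 10 species and L = 19 feeding links.
C = L / S² = 19 / 100 = 0.1900 ≈ 0.19.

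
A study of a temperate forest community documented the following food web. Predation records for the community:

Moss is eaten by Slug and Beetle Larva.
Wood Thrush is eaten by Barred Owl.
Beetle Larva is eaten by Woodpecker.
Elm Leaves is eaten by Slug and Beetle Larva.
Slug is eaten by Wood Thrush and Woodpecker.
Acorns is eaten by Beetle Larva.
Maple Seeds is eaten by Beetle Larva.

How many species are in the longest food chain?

One longest chain: Elm Leaves → Slug → Wood Thrush → Barred Owl.
It has 4 species and 3 links.

4 species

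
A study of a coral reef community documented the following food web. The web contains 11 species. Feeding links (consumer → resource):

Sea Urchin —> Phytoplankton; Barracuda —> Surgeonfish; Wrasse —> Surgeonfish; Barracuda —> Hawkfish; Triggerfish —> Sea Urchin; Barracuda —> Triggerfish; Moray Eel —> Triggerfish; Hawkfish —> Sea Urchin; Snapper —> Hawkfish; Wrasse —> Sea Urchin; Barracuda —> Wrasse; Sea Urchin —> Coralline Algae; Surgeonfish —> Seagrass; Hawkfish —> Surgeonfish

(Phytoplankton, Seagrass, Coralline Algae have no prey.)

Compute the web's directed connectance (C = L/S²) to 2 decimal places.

C = 0.12

The web has S = 11 species and L = 14 feeding links.
C = L / S² = 14 / 121 = 0.1157 ≈ 0.12.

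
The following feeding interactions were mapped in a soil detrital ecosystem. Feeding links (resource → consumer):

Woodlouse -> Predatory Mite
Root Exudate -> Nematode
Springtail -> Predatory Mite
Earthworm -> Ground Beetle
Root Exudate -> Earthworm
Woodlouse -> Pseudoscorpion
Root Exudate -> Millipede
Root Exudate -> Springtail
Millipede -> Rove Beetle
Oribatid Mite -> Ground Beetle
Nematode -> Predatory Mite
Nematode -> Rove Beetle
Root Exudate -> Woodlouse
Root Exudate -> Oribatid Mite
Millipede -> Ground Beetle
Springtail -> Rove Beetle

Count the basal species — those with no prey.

1

Basal species (no prey listed): Root Exudate.
Count: 1.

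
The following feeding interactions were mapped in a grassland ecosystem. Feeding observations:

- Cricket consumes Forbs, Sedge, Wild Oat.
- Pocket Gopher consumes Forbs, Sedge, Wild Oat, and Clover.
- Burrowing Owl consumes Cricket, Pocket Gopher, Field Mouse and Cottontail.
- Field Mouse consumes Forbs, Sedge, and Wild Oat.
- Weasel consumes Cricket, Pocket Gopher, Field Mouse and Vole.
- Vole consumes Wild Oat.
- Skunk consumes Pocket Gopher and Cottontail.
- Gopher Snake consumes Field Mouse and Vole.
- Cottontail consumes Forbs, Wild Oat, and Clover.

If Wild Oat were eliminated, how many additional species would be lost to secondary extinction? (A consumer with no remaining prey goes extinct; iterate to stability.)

1

Remove Wild Oat.
Round 1: Vole (all prey gone) → extinct.
No further losses. Total secondary extinctions: 1.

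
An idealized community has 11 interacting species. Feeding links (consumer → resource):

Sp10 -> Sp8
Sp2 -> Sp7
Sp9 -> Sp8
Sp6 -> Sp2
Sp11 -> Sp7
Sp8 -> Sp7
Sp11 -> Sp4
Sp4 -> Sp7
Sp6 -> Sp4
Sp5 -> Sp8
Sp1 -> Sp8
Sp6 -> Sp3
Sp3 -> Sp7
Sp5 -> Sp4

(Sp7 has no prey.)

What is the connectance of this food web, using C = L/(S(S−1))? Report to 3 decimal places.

C = 0.127

The web has S = 11 species and L = 14 feeding links.
C = L / (S(S−1)) = 14 / 110 = 0.1273 ≈ 0.127.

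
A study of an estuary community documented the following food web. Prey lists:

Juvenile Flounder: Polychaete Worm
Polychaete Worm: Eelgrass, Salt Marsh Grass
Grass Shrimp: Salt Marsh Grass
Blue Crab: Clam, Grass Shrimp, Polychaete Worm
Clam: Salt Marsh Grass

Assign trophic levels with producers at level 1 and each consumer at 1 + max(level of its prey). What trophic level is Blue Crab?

Salt Marsh Grass is a producer → level 1.
Clam eats Salt Marsh Grass → level 2.
Blue Crab eats Clam (level 2); other prey at levels: Grass Shrimp 2, Polychaete Worm 2 → level 3.

Trophic level 3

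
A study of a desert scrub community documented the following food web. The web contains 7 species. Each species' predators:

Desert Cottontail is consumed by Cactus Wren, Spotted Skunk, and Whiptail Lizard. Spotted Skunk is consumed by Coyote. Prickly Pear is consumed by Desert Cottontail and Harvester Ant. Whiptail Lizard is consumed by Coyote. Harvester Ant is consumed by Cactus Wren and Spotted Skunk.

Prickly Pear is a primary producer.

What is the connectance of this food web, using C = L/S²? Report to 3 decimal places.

The web has S = 7 species and L = 9 feeding links.
C = L / S² = 9 / 49 = 0.1837 ≈ 0.184.

C = 0.184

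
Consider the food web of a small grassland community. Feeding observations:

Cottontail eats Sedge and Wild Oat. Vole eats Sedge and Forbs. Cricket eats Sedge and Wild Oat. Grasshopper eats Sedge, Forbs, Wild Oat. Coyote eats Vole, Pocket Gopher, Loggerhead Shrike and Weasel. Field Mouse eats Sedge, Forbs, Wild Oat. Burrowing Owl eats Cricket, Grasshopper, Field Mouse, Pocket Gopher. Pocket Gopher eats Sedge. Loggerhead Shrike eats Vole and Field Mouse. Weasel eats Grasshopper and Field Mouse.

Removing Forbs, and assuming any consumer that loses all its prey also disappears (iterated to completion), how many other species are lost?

0

Remove Forbs.
Every predator of it retains at least one other prey: Vole still has Sedge; Grasshopper still has Wild Oat, Sedge; Field Mouse still has Wild Oat, Sedge.
No consumer loses all prey, so no secondary extinctions occur.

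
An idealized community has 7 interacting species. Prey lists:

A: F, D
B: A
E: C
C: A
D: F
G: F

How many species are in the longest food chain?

5 species

One longest chain: F → D → A → C → E.
It has 5 species and 4 links.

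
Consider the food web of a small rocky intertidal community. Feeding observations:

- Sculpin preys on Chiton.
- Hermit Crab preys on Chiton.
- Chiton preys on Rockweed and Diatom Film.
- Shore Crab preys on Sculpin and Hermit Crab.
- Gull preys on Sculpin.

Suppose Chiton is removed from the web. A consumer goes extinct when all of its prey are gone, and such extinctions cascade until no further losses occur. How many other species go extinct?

Remove Chiton.
Round 1: Sculpin (all prey gone), Hermit Crab (all prey gone) → extinct.
Round 2: Shore Crab (all prey gone), Gull (all prey gone) → extinct.
No further losses. Total secondary extinctions: 4.

4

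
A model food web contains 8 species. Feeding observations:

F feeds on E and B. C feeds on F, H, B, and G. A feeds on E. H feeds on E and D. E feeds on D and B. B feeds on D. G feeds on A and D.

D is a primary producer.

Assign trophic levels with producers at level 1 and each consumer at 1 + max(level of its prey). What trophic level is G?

Trophic level 5

D is a producer → level 1.
B eats D → level 2.
E eats B (level 2); other prey at levels: D 1 → level 3.
A eats E → level 4.
G eats A (level 4); other prey at levels: D 1 → level 5.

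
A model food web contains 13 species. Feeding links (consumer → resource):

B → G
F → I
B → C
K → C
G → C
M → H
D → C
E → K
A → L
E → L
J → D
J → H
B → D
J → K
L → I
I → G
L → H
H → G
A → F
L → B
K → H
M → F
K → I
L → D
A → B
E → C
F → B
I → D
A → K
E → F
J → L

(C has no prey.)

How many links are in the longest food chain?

4 links

One longest chain: C → G → B → L → E.
It has 5 species and 4 links.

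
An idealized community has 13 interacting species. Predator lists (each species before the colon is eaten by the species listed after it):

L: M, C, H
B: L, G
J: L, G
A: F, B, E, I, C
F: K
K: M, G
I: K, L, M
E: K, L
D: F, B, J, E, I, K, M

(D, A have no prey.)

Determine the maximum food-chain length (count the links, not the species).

One longest chain: D → B → L → M.
It has 4 species and 3 links.

3 links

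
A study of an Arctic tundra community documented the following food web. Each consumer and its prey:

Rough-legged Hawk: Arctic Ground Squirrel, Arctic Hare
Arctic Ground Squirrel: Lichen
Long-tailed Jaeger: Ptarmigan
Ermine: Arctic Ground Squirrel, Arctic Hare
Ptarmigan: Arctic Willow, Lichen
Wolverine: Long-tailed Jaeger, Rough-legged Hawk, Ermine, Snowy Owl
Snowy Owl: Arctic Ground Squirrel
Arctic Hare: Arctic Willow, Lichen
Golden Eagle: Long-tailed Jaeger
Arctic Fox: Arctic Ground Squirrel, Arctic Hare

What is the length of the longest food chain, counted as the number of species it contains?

4 species

One longest chain: Lichen → Arctic Ground Squirrel → Ermine → Wolverine.
It has 4 species and 3 links.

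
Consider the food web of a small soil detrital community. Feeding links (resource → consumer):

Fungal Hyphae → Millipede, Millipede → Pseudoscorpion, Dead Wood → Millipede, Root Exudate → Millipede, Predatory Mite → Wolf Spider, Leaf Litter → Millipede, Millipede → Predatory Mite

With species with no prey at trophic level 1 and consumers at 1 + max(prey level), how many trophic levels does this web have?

Basal resources (level 1): Root Exudate, Dead Wood, Leaf Litter, Fungal Hyphae.
Root Exudate → Millipede → Predatory Mite → Wolf Spider gives Wolf Spider level 4.
No species has a prey at level 4, so no species reaches level 5.

4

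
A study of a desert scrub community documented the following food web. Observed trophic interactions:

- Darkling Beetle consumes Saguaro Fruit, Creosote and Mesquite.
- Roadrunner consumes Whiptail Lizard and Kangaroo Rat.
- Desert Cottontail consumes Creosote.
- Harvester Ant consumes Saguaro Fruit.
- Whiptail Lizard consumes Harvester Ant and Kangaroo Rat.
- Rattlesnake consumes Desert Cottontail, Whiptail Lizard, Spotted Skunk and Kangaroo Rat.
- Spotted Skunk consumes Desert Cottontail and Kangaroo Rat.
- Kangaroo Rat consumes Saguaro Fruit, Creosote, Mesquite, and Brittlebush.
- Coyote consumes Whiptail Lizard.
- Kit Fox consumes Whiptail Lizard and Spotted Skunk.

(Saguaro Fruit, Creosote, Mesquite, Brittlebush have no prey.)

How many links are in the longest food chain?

One longest chain: Saguaro Fruit → Kangaroo Rat → Whiptail Lizard → Rattlesnake.
It has 4 species and 3 links.

3 links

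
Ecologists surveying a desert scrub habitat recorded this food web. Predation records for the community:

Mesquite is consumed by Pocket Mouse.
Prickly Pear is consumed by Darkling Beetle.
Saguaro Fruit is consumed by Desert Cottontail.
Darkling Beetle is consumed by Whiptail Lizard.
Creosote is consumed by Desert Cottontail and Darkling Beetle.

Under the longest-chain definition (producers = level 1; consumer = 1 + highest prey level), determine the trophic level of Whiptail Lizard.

Trophic level 3

Creosote is a producer → level 1.
Darkling Beetle eats Creosote (level 1); other prey at levels: Prickly Pear 1 → level 2.
Whiptail Lizard eats Darkling Beetle → level 3.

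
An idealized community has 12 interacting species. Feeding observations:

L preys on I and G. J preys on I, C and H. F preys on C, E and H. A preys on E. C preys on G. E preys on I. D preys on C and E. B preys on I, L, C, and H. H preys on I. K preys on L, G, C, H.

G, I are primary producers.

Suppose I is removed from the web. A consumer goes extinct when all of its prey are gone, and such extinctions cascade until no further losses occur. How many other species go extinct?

3

Remove I.
Round 1: E (all prey gone), H (all prey gone) → extinct.
Round 2: A (all prey gone) → extinct.
No further losses. Total secondary extinctions: 3.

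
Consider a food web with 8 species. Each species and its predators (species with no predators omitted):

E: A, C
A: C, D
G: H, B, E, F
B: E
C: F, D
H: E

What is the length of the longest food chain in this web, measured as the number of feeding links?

One longest chain: G → H → E → A → C → F.
It has 6 species and 5 links.

5 links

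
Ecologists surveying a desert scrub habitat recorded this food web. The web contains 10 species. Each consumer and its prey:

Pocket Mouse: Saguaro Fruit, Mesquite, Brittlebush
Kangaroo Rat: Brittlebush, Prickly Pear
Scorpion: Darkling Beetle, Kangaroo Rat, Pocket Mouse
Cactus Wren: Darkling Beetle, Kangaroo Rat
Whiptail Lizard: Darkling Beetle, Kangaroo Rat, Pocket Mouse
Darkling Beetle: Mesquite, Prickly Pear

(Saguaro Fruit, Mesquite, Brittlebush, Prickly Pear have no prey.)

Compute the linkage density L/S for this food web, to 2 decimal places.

There are L = 15 links among S = 10 species.
L/S = 15/10 = 1.5000 ≈ 1.50.

L/S = 1.50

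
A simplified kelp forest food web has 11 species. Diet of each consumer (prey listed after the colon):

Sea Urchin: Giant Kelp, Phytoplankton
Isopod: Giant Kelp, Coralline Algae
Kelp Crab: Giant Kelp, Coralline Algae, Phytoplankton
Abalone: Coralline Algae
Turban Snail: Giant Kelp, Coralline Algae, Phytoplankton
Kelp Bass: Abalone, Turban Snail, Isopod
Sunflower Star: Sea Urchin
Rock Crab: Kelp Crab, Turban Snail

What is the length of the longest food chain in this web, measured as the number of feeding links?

2 links

One longest chain: Coralline Algae → Abalone → Kelp Bass.
It has 3 species and 2 links.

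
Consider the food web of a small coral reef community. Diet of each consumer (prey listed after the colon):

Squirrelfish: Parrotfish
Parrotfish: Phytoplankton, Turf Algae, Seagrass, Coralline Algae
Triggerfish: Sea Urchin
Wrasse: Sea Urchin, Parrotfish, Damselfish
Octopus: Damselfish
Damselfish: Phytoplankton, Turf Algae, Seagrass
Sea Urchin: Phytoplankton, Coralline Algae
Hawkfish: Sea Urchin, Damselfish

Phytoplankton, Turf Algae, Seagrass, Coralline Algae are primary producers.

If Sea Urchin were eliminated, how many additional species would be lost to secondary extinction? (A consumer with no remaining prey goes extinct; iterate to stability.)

Remove Sea Urchin.
Round 1: Triggerfish (all prey gone) → extinct.
No further losses. Total secondary extinctions: 1.

1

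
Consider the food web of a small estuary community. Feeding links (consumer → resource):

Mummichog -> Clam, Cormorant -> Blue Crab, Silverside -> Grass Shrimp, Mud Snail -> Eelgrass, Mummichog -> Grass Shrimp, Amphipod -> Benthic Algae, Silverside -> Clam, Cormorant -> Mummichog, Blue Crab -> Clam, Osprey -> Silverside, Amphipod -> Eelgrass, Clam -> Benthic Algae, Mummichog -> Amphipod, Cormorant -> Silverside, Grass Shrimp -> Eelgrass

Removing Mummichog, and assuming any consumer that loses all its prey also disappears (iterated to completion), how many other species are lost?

0

Remove Mummichog.
Every predator of it retains at least one other prey: Cormorant still has Silverside, Blue Crab.
No consumer loses all prey, so no secondary extinctions occur.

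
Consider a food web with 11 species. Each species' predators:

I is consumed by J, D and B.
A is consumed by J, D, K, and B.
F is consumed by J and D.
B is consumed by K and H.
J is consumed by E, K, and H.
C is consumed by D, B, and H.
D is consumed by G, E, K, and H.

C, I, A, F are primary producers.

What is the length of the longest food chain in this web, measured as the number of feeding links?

2 links

One longest chain: C → D → G.
It has 3 species and 2 links.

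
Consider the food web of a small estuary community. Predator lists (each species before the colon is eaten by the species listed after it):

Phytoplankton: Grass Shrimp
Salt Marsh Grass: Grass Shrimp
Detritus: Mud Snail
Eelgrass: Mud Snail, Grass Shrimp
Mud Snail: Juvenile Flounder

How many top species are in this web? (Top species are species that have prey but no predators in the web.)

2

Top species (has prey, but nothing eats it): Grass Shrimp, Juvenile Flounder.
Count: 2.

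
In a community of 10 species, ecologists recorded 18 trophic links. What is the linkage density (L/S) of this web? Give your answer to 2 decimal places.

L/S = 1.80

There are L = 18 links among S = 10 species.
L/S = 18/10 = 1.8000 ≈ 1.80.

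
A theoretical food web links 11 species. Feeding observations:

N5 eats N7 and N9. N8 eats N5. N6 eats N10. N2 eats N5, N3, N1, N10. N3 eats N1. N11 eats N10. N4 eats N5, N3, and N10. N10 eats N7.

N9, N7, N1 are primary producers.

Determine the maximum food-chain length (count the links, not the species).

2 links

One longest chain: N1 → N3 → N4.
It has 3 species and 2 links.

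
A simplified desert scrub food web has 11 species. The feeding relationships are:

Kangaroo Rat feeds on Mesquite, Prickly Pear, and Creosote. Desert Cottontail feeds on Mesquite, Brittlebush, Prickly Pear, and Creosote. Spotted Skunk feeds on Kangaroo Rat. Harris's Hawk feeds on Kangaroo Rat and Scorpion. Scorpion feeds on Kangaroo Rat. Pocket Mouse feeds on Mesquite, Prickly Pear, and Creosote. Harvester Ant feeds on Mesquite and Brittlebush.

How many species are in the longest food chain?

One longest chain: Mesquite → Kangaroo Rat → Scorpion → Harris's Hawk.
It has 4 species and 3 links.

4 species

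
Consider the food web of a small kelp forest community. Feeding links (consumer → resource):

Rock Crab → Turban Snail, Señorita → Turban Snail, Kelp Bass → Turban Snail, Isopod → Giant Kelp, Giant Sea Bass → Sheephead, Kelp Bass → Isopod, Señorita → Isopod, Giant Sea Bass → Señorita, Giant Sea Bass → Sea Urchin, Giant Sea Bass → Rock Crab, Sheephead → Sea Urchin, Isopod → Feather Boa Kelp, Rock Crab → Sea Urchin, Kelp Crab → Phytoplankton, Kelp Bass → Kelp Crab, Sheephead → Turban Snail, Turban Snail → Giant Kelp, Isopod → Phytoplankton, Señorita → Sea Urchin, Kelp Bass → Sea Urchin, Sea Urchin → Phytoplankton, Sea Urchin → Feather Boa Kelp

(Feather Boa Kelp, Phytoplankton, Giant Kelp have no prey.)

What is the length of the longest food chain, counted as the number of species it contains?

4 species

One longest chain: Giant Kelp → Turban Snail → Señorita → Giant Sea Bass.
It has 4 species and 3 links.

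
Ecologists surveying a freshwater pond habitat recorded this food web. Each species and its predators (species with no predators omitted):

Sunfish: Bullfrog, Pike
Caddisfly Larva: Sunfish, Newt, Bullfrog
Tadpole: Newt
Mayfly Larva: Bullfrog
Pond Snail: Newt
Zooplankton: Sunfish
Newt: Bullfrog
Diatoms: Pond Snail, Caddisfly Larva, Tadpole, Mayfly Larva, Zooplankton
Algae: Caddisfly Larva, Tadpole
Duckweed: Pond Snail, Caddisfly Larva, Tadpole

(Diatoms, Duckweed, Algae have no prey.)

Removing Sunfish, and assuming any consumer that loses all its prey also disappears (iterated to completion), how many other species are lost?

Remove Sunfish.
Round 1: Pike (all prey gone) → extinct.
No further losses. Total secondary extinctions: 1.

1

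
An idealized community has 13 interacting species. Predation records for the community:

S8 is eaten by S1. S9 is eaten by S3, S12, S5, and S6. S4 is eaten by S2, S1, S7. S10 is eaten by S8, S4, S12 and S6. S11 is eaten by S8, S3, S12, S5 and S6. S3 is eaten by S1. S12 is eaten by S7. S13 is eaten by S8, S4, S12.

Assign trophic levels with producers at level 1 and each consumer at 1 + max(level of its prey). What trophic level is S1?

Trophic level 3

S11 is a producer → level 1.
S3 eats S11 (level 1); other prey at levels: S9 1 → level 2.
S1 eats S3 (level 2); other prey at levels: S4 2, S8 2 → level 3.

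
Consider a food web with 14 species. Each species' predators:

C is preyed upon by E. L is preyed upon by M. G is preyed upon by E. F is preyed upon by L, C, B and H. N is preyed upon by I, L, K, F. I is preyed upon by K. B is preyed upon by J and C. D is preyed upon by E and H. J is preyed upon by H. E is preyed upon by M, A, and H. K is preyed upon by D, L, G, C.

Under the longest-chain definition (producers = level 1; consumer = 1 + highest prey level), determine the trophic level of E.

Trophic level 5

N is a producer → level 1.
I eats N → level 2.
K eats I (level 2); other prey at levels: N 1 → level 3.
G eats K → level 4.
E eats G (level 4); other prey at levels: D 4, C 4 → level 5.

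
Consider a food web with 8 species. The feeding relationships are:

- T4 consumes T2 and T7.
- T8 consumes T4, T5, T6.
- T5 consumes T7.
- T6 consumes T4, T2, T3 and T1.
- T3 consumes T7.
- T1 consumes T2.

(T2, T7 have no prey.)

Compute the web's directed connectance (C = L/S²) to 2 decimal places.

The web has S = 8 species and L = 12 feeding links.
C = L / S² = 12 / 64 = 0.1875 ≈ 0.19.

C = 0.19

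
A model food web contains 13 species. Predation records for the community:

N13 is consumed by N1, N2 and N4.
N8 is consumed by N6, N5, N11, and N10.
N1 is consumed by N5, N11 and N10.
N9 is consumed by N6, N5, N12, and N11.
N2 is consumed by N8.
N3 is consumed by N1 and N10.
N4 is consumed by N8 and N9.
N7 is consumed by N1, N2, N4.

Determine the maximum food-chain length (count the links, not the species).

3 links

One longest chain: N13 → N4 → N9 → N12.
It has 4 species and 3 links.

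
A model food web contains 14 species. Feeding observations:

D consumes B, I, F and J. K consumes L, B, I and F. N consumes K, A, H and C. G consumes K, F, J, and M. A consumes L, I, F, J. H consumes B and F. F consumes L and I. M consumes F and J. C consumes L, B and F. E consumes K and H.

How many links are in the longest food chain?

One longest chain: I → F → C → N.
It has 4 species and 3 links.

3 links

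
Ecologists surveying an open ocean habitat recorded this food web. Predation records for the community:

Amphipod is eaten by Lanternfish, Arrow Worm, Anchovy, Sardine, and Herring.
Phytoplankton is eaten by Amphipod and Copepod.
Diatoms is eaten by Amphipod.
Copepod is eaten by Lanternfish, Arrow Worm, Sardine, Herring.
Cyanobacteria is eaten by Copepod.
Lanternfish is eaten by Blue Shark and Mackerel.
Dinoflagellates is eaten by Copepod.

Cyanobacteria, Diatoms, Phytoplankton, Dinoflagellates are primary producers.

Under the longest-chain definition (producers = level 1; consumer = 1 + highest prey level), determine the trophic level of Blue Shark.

Trophic level 4

Cyanobacteria is a producer → level 1.
Copepod eats Cyanobacteria (level 1); other prey at levels: Phytoplankton 1, Dinoflagellates 1 → level 2.
Lanternfish eats Copepod (level 2); other prey at levels: Amphipod 2 → level 3.
Blue Shark eats Lanternfish → level 4.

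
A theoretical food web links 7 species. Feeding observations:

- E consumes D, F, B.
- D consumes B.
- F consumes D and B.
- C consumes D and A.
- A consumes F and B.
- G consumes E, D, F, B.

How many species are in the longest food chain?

5 species

One longest chain: B → D → F → E → G.
It has 5 species and 4 links.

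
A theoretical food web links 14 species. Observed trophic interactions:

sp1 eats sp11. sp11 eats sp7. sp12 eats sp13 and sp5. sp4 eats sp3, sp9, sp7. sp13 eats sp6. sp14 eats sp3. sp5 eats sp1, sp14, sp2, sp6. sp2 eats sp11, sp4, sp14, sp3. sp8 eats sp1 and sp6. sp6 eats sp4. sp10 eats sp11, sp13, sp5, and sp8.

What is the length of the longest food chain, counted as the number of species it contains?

5 species

One longest chain: sp3 → sp4 → sp6 → sp13 → sp10.
It has 5 species and 4 links.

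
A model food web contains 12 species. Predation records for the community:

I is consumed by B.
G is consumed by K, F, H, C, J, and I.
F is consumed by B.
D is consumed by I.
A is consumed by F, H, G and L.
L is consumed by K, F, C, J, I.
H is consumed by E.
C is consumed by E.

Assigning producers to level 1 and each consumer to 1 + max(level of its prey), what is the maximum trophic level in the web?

4

Producers (level 1): D, A.
A → G → F → B gives B level 4.
No species has a prey at level 4, so no species reaches level 5.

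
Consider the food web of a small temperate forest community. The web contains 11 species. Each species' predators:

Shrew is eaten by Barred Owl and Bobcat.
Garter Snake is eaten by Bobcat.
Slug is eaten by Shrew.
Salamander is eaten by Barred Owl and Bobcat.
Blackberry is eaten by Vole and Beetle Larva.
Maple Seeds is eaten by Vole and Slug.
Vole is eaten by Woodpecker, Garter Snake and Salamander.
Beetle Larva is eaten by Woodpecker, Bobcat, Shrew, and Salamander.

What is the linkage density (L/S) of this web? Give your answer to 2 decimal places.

L/S = 1.55

There are L = 17 links among S = 11 species.
L/S = 17/11 = 1.5455 ≈ 1.55.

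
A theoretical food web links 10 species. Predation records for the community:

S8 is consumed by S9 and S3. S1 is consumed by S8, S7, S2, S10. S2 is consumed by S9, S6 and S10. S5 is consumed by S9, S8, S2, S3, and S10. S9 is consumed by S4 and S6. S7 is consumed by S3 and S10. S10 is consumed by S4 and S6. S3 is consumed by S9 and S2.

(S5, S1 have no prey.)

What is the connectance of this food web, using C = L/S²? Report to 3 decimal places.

C = 0.220

The web has S = 10 species and L = 22 feeding links.
C = L / S² = 22 / 100 = 0.2200 ≈ 0.220.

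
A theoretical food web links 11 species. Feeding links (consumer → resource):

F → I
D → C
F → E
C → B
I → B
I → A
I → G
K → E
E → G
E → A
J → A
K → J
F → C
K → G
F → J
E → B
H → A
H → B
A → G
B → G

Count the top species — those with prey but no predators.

Top species (has prey, but nothing eats it): H, D, K, F.
Count: 4.

4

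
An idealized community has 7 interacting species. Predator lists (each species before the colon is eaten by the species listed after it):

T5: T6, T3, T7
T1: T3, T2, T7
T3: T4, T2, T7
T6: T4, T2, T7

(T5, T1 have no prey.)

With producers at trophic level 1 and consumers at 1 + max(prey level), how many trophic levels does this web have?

3

Producers (level 1): T5, T1.
T5 → T6 → T4 gives T4 level 3.
No species has a prey at level 3, so no species reaches level 4.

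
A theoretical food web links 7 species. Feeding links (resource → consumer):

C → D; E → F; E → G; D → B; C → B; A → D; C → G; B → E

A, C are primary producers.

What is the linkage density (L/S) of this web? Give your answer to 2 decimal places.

L/S = 1.14

There are L = 8 links among S = 7 species.
L/S = 8/7 = 1.1429 ≈ 1.14.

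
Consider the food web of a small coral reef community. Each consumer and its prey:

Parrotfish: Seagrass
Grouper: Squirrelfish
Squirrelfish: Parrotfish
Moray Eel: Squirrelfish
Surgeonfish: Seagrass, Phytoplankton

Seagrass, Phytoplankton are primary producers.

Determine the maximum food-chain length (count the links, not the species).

One longest chain: Seagrass → Parrotfish → Squirrelfish → Grouper.
It has 4 species and 3 links.

3 links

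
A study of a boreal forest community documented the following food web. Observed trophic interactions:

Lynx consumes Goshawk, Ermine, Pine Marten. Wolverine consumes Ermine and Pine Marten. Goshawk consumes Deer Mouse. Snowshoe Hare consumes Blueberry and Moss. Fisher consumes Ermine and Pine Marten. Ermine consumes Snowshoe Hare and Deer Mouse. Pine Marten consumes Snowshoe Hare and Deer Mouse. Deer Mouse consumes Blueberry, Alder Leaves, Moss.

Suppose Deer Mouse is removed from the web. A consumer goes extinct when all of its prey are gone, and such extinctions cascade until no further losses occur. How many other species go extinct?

Remove Deer Mouse.
Round 1: Goshawk (all prey gone) → extinct.
No further losses. Total secondary extinctions: 1.

1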